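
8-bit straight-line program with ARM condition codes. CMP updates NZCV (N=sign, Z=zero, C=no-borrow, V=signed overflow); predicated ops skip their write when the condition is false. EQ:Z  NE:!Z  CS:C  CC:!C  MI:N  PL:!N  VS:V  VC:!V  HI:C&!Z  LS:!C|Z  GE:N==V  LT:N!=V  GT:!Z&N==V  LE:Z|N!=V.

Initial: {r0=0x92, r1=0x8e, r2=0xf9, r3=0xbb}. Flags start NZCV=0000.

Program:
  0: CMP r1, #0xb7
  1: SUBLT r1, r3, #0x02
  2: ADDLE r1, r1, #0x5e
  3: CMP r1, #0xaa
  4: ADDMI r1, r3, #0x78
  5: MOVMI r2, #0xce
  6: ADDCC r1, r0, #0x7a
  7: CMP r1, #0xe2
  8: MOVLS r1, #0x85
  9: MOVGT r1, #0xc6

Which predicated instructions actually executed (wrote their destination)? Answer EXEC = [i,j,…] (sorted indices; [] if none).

[0] flags=1000 → (cmp)
[1] flags=1000 LT?T → r1=0xb9
[2] flags=1000 LE?T → r1=0x17
[3] flags=0000 → (cmp)
[4] flags=0000 MI?F → skip
[5] flags=0000 MI?F → skip
[6] flags=0000 CC?T → r1=0x0c
[7] flags=0000 → (cmp)
[8] flags=0000 LS?T → r1=0x85
[9] flags=0000 GT?T → r1=0xc6

EXEC = [1,2,6,8,9]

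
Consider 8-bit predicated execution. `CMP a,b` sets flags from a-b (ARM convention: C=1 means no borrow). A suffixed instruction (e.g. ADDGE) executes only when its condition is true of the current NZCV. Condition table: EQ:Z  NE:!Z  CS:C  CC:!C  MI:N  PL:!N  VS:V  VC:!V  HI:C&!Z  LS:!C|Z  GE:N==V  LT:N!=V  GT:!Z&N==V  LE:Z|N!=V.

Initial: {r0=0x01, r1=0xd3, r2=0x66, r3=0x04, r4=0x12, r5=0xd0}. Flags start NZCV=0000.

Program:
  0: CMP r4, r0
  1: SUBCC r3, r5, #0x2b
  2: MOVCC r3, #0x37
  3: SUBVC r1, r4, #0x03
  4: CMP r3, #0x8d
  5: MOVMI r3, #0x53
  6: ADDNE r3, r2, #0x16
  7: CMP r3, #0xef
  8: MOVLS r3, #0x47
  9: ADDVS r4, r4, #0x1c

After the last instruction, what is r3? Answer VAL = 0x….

VAL = 0x47

0: ✓ CMP  NZCV=0010
1: · SUBCC
2: · MOVCC
3: ✓ SUBVC  r1←0x0f
4: ✓ CMP  NZCV=0000
5: · MOVMI
6: ✓ ADDNE  r3←0x7c
7: ✓ CMP  NZCV=1001
8: ✓ MOVLS  r3←0x47
9: ✓ ADDVS  r4←0x2e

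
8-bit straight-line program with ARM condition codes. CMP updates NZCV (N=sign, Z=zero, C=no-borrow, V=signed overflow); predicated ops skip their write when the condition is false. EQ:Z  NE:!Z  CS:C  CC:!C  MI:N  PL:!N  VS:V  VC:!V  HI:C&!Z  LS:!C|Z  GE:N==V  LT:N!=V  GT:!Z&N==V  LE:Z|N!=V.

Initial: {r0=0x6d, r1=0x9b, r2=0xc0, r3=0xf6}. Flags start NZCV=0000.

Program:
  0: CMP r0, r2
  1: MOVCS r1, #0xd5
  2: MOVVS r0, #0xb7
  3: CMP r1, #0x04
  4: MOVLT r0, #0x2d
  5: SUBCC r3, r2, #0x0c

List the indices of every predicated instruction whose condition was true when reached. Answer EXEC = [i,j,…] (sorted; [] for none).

0: ✓ CMP  NZCV=1001
1: · MOVCS
2: ✓ MOVVS  r0←0xb7
3: ✓ CMP  NZCV=1010
4: ✓ MOVLT  r0←0x2d
5: · SUBCC

EXEC = [2,4]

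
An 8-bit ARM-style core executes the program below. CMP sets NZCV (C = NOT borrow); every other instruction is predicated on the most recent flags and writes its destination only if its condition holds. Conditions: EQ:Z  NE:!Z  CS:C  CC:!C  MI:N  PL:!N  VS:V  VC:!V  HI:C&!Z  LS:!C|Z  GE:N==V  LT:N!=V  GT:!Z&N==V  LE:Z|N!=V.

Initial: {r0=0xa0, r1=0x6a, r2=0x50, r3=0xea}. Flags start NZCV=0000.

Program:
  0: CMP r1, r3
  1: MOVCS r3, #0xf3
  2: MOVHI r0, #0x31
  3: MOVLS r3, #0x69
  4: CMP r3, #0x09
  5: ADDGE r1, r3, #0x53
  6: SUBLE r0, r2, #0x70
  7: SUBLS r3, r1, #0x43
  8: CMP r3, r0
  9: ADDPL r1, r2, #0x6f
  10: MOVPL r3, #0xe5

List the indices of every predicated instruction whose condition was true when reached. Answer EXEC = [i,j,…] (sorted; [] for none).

EXEC = [3,5]

[0] flags=1001 → (cmp)
[1] flags=1001 CS?F → skip
[2] flags=1001 HI?F → skip
[3] flags=1001 LS?T → r3=0x69
[4] flags=0010 → (cmp)
[5] flags=0010 GE?T → r1=0xbc
[6] flags=0010 LE?F → skip
[7] flags=0010 LS?F → skip
[8] flags=1001 → (cmp)
[9] flags=1001 PL?F → skip
[10] flags=1001 PL?F → skip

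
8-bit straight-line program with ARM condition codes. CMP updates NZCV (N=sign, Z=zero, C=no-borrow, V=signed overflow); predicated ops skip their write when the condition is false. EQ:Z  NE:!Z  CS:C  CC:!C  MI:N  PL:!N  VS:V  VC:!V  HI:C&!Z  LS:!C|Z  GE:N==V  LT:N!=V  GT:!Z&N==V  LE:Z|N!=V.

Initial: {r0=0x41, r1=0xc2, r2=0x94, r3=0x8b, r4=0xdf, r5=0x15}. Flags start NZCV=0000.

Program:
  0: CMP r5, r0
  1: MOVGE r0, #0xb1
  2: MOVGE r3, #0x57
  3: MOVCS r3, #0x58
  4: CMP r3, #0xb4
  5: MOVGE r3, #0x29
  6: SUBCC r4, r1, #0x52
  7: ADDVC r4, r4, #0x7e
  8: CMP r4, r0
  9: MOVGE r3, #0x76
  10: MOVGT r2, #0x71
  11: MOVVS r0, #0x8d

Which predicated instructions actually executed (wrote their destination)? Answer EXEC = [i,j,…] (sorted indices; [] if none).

EXEC = [6,7]

0: ✓ CMP  NZCV=1000
1: · MOVGE
2: · MOVGE
3: · MOVCS
4: ✓ CMP  NZCV=1000
5: · MOVGE
6: ✓ SUBCC  r4←0x70
7: ✓ ADDVC  r4←0xee
8: ✓ CMP  NZCV=1010
9: · MOVGE
10: · MOVGT
11: · MOVVS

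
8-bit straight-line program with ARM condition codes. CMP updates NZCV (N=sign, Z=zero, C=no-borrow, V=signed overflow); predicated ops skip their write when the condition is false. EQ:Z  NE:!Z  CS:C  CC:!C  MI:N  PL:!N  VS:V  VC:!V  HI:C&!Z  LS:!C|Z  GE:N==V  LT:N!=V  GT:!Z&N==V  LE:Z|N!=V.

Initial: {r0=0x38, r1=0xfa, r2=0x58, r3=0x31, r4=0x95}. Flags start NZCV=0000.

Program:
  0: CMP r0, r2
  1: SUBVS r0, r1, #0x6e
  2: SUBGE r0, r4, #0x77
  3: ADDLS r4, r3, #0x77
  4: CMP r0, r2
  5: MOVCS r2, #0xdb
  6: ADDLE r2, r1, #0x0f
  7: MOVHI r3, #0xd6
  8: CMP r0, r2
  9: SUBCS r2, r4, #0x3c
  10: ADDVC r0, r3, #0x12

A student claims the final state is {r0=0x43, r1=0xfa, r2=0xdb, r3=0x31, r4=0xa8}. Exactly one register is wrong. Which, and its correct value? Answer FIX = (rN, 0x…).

FIX = (r2, 0x6c)

[0] flags=1000 → (cmp)
[1] flags=1000 VS?F → skip
[2] flags=1000 GE?F → skip
[3] flags=1000 LS?T → r4=0xa8
[4] flags=1000 → (cmp)
[5] flags=1000 CS?F → skip
[6] flags=1000 LE?T → r2=0x09
[7] flags=1000 HI?F → skip
[8] flags=0010 → (cmp)
[9] flags=0010 CS?T → r2=0x6c
[10] flags=0010 VC?T → r0=0x43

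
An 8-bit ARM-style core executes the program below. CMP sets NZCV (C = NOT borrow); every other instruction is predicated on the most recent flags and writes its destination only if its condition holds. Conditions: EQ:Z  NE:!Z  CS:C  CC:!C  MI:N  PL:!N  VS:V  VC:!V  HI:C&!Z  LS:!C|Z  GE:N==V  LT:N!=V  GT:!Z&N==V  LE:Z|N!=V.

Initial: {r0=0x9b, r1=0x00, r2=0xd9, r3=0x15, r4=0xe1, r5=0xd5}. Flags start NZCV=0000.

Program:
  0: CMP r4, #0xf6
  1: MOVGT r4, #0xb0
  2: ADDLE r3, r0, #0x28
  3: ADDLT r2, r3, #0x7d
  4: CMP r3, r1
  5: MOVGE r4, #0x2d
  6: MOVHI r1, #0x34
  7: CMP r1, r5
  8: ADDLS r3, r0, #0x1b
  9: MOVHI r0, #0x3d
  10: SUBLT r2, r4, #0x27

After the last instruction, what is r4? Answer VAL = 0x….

0: ✓ CMP  NZCV=1000
1: · MOVGT
2: ✓ ADDLE  r3←0xc3
3: ✓ ADDLT  r2←0x40
4: ✓ CMP  NZCV=1010
5: · MOVGE
6: ✓ MOVHI  r1←0x34
7: ✓ CMP  NZCV=0000
8: ✓ ADDLS  r3←0xb6
9: · MOVHI
10: · SUBLT

VAL = 0xe1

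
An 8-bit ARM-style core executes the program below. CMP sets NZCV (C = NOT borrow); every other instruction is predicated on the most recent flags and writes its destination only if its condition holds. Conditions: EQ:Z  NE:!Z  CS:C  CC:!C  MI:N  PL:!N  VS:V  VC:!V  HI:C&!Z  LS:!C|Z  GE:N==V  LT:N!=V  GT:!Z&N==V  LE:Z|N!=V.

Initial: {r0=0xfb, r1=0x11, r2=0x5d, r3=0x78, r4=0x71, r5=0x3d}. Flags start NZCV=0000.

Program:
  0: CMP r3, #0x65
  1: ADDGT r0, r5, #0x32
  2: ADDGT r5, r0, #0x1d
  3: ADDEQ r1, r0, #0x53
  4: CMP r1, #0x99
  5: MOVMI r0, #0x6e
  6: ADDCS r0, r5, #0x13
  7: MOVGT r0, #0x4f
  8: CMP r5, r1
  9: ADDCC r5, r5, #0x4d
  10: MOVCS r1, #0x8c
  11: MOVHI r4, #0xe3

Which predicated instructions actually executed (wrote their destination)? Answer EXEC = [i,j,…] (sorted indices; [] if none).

[0] flags=0010 → (cmp)
[1] flags=0010 GT?T → r0=0x6f
[2] flags=0010 GT?T → r5=0x8c
[3] flags=0010 EQ?F → skip
[4] flags=0000 → (cmp)
[5] flags=0000 MI?F → skip
[6] flags=0000 CS?F → skip
[7] flags=0000 GT?T → r0=0x4f
[8] flags=0011 → (cmp)
[9] flags=0011 CC?F → skip
[10] flags=0011 CS?T → r1=0x8c
[11] flags=0011 HI?T → r4=0xe3

EXEC = [1,2,7,10,11]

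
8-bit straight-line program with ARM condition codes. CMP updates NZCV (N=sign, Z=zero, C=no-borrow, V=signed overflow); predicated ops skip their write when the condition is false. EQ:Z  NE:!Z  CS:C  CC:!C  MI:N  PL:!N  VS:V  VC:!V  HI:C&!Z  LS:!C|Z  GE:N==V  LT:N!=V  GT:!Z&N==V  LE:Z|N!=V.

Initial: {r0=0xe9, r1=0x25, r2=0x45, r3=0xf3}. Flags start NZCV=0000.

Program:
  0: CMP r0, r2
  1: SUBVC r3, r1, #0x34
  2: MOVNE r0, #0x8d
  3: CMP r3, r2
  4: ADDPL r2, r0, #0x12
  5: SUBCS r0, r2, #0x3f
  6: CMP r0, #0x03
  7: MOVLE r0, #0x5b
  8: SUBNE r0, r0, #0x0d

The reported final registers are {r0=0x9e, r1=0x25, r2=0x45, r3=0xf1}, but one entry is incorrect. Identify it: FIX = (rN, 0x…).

FIX = (r0, 0xf9)

0: ✓ CMP  NZCV=1010
1: ✓ SUBVC  r3←0xf1
2: ✓ MOVNE  r0←0x8d
3: ✓ CMP  NZCV=1010
4: · ADDPL
5: ✓ SUBCS  r0←0x06
6: ✓ CMP  NZCV=0010
7: · MOVLE
8: ✓ SUBNE  r0←0xf9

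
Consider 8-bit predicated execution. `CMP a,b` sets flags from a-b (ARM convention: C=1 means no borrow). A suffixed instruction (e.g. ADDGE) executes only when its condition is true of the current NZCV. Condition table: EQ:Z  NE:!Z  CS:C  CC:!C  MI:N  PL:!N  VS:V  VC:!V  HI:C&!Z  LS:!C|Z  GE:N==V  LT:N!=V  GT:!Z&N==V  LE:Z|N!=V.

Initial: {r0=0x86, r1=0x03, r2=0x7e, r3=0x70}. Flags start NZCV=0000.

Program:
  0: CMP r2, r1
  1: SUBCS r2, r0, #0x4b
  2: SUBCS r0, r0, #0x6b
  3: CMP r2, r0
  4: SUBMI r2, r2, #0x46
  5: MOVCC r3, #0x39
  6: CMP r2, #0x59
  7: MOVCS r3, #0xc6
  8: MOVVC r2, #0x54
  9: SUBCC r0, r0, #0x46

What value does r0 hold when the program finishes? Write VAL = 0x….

0: ✓ CMP  NZCV=0010
1: ✓ SUBCS  r2←0x3b
2: ✓ SUBCS  r0←0x1b
3: ✓ CMP  NZCV=0010
4: · SUBMI
5: · MOVCC
6: ✓ CMP  NZCV=1000
7: · MOVCS
8: ✓ MOVVC  r2←0x54
9: ✓ SUBCC  r0←0xd5

VAL = 0xd5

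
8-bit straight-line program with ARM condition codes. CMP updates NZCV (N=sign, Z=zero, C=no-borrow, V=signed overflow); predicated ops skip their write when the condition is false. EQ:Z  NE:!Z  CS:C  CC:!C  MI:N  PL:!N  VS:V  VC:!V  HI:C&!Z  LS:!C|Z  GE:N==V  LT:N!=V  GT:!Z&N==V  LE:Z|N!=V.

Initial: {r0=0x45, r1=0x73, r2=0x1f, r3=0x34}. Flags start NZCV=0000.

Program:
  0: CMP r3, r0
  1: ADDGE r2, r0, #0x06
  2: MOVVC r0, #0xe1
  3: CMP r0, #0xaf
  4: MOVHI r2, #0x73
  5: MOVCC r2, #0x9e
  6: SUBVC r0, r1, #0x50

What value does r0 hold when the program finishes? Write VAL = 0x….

[0] flags=1000 → (cmp)
[1] flags=1000 GE?F → skip
[2] flags=1000 VC?T → r0=0xe1
[3] flags=0010 → (cmp)
[4] flags=0010 HI?T → r2=0x73
[5] flags=0010 CC?F → skip
[6] flags=0010 VC?T → r0=0x23

VAL = 0x23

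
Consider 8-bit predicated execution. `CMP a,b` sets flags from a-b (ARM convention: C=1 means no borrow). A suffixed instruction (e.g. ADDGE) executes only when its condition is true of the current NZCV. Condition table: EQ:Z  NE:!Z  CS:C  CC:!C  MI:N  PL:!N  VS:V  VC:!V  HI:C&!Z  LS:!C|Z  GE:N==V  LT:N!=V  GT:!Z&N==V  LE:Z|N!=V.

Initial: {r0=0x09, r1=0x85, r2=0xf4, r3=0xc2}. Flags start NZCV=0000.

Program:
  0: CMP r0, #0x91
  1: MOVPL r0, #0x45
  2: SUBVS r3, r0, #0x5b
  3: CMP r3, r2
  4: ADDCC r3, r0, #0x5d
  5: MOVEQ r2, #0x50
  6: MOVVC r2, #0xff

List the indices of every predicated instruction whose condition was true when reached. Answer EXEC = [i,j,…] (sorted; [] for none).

[0] flags=0000 → (cmp)
[1] flags=0000 PL?T → r0=0x45
[2] flags=0000 VS?F → skip
[3] flags=1000 → (cmp)
[4] flags=1000 CC?T → r3=0xa2
[5] flags=1000 EQ?F → skip
[6] flags=1000 VC?T → r2=0xff

EXEC = [1,4,6]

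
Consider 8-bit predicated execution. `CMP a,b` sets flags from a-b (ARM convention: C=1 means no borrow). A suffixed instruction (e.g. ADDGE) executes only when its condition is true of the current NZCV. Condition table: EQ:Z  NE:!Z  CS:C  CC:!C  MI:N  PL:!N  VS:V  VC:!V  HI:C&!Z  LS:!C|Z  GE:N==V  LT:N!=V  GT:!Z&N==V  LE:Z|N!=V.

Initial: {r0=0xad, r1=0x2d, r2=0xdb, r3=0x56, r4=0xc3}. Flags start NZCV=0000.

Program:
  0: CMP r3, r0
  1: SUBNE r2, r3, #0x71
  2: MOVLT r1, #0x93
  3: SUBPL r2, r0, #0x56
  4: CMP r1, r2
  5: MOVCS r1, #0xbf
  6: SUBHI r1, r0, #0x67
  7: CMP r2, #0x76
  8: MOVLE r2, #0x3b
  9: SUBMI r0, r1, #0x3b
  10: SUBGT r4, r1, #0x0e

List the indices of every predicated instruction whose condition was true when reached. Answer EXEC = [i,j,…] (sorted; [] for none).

[0] flags=1001 → (cmp)
[1] flags=1001 NE?T → r2=0xe5
[2] flags=1001 LT?F → skip
[3] flags=1001 PL?F → skip
[4] flags=0000 → (cmp)
[5] flags=0000 CS?F → skip
[6] flags=0000 HI?F → skip
[7] flags=0011 → (cmp)
[8] flags=0011 LE?T → r2=0x3b
[9] flags=0011 MI?F → skip
[10] flags=0011 GT?F → skip

EXEC = [1,8]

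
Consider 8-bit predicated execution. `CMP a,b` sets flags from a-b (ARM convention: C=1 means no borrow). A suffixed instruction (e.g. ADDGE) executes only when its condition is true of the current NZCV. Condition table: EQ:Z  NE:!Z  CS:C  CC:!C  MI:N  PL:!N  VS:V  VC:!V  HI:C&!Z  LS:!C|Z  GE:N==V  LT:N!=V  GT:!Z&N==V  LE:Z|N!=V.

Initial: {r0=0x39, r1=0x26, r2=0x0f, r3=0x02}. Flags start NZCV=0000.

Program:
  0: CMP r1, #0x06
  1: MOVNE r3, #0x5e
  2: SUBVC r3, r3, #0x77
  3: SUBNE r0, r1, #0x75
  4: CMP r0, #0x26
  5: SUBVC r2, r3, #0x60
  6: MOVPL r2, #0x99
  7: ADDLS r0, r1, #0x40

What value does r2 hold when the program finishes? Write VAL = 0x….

0: ✓ CMP  NZCV=0010
1: ✓ MOVNE  r3←0x5e
2: ✓ SUBVC  r3←0xe7
3: ✓ SUBNE  r0←0xb1
4: ✓ CMP  NZCV=1010
5: ✓ SUBVC  r2←0x87
6: · MOVPL
7: · ADDLS

VAL = 0x87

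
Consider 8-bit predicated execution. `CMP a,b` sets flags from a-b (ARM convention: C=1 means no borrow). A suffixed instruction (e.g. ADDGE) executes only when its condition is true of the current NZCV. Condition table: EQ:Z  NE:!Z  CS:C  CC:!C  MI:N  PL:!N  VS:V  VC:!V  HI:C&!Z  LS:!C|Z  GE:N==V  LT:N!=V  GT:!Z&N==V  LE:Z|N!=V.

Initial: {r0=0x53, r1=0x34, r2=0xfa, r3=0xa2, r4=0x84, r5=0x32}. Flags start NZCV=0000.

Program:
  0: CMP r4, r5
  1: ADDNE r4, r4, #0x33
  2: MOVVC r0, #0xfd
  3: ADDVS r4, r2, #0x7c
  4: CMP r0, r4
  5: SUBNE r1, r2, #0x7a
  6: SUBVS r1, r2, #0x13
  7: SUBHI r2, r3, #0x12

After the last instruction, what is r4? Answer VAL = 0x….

[0] flags=0011 → (cmp)
[1] flags=0011 NE?T → r4=0xb7
[2] flags=0011 VC?F → skip
[3] flags=0011 VS?T → r4=0x76
[4] flags=1000 → (cmp)
[5] flags=1000 NE?T → r1=0x80
[6] flags=1000 VS?F → skip
[7] flags=1000 HI?F → skip

VAL = 0x76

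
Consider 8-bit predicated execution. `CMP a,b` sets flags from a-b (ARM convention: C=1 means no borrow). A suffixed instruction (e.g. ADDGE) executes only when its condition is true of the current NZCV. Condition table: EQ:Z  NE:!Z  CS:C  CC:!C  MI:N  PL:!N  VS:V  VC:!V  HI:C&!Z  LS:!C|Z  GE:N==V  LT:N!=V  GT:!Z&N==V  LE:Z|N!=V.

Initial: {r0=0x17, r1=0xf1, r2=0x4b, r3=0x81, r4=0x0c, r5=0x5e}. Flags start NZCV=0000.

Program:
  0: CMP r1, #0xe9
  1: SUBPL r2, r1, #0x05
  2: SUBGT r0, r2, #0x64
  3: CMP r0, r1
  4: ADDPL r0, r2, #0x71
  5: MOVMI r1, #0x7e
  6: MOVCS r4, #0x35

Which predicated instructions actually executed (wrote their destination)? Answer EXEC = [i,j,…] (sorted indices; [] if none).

0: ✓ CMP  NZCV=0010
1: ✓ SUBPL  r2←0xec
2: ✓ SUBGT  r0←0x88
3: ✓ CMP  NZCV=1000
4: · ADDPL
5: ✓ MOVMI  r1←0x7e
6: · MOVCS

EXEC = [1,2,5]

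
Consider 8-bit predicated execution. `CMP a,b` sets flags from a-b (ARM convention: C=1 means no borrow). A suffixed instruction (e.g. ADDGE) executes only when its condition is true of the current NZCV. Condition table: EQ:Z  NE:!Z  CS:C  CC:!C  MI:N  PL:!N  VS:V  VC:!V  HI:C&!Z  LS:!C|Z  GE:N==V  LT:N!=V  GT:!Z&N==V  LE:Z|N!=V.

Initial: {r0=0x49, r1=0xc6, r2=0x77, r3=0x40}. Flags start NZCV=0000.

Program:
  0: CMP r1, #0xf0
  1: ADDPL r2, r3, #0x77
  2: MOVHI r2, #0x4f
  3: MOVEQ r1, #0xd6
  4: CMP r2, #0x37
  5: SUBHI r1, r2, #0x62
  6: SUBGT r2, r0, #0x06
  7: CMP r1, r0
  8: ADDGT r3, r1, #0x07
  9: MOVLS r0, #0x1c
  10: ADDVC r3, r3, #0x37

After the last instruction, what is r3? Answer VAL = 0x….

0: ✓ CMP  NZCV=1000
1: · ADDPL
2: · MOVHI
3: · MOVEQ
4: ✓ CMP  NZCV=0010
5: ✓ SUBHI  r1←0x15
6: ✓ SUBGT  r2←0x43
7: ✓ CMP  NZCV=1000
8: · ADDGT
9: ✓ MOVLS  r0←0x1c
10: ✓ ADDVC  r3←0x77

VAL = 0x77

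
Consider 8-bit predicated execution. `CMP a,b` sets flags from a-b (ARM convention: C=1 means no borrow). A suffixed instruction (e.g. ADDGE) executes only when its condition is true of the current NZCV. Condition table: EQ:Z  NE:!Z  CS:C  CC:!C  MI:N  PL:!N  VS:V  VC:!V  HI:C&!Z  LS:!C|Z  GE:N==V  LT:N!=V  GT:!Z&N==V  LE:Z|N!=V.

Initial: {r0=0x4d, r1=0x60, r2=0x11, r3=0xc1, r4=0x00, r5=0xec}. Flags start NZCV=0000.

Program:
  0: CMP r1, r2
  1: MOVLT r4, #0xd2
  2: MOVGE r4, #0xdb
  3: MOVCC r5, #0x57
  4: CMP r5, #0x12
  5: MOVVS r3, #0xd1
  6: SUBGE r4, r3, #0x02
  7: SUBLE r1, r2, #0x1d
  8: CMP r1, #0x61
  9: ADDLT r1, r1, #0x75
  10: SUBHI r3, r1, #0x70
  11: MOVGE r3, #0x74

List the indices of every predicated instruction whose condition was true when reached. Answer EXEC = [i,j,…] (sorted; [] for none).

EXEC = [2,7,9,10]

0: ✓ CMP  NZCV=0010
1: · MOVLT
2: ✓ MOVGE  r4←0xdb
3: · MOVCC
4: ✓ CMP  NZCV=1010
5: · MOVVS
6: · SUBGE
7: ✓ SUBLE  r1←0xf4
8: ✓ CMP  NZCV=1010
9: ✓ ADDLT  r1←0x69
10: ✓ SUBHI  r3←0xf9
11: · MOVGE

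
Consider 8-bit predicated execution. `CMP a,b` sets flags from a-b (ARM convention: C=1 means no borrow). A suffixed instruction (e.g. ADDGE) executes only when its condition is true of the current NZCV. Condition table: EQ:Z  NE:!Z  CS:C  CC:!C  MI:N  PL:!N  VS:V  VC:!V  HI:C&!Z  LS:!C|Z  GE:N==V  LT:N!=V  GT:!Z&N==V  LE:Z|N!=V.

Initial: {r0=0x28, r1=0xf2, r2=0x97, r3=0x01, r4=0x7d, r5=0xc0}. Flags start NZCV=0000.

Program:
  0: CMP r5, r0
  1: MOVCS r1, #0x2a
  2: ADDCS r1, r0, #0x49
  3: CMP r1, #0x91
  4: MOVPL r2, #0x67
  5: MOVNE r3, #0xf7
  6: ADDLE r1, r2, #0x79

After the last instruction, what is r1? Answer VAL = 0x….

[0] flags=1010 → (cmp)
[1] flags=1010 CS?T → r1=0x2a
[2] flags=1010 CS?T → r1=0x71
[3] flags=1001 → (cmp)
[4] flags=1001 PL?F → skip
[5] flags=1001 NE?T → r3=0xf7
[6] flags=1001 LE?F → skip

VAL = 0x71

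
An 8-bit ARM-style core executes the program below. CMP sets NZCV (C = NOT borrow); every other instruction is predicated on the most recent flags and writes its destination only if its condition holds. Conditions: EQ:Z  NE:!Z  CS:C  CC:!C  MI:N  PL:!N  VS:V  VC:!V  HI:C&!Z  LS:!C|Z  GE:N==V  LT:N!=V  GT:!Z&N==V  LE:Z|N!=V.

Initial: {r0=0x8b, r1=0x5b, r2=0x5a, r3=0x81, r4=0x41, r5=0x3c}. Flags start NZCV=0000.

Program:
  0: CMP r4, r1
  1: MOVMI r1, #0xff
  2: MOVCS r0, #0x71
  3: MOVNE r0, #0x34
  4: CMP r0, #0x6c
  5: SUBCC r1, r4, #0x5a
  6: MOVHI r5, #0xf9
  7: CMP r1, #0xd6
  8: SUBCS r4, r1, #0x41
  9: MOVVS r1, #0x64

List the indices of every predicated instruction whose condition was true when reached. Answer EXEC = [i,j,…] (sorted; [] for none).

[0] flags=1000 → (cmp)
[1] flags=1000 MI?T → r1=0xff
[2] flags=1000 CS?F → skip
[3] flags=1000 NE?T → r0=0x34
[4] flags=1000 → (cmp)
[5] flags=1000 CC?T → r1=0xe7
[6] flags=1000 HI?F → skip
[7] flags=0010 → (cmp)
[8] flags=0010 CS?T → r4=0xa6
[9] flags=0010 VS?F → skip

EXEC = [1,3,5,8]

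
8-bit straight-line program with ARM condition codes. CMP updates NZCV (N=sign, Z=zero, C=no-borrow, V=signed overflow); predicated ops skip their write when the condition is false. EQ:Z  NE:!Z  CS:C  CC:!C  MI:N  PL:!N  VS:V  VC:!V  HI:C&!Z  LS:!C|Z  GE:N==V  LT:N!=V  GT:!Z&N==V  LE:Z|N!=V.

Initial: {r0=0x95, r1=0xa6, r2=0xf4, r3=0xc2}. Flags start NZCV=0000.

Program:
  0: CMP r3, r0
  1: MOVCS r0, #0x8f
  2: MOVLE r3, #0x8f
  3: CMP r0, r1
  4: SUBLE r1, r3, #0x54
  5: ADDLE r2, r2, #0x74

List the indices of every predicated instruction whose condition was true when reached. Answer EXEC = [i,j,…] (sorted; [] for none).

0: ✓ CMP  NZCV=0010
1: ✓ MOVCS  r0←0x8f
2: · MOVLE
3: ✓ CMP  NZCV=1000
4: ✓ SUBLE  r1←0x6e
5: ✓ ADDLE  r2←0x68

EXEC = [1,4,5]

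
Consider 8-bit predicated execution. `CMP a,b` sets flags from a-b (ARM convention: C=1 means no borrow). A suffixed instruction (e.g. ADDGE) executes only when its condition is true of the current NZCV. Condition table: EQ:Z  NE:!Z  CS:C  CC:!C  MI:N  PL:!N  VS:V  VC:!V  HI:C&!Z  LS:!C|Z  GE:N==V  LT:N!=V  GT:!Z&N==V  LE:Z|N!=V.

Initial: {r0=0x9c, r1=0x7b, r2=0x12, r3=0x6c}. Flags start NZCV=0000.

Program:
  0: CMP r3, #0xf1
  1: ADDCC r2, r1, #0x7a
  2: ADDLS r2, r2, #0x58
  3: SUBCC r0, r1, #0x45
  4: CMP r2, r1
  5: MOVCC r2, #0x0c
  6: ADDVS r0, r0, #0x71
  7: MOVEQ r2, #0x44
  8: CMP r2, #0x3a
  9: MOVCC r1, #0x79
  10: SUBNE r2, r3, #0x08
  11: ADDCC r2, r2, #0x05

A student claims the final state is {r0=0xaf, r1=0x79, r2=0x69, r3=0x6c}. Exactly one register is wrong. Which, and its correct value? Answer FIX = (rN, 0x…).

FIX = (r0, 0x36)

[0] flags=0000 → (cmp)
[1] flags=0000 CC?T → r2=0xf5
[2] flags=0000 LS?T → r2=0x4d
[3] flags=0000 CC?T → r0=0x36
[4] flags=1000 → (cmp)
[5] flags=1000 CC?T → r2=0x0c
[6] flags=1000 VS?F → skip
[7] flags=1000 EQ?F → skip
[8] flags=1000 → (cmp)
[9] flags=1000 CC?T → r1=0x79
[10] flags=1000 NE?T → r2=0x64
[11] flags=1000 CC?T → r2=0x69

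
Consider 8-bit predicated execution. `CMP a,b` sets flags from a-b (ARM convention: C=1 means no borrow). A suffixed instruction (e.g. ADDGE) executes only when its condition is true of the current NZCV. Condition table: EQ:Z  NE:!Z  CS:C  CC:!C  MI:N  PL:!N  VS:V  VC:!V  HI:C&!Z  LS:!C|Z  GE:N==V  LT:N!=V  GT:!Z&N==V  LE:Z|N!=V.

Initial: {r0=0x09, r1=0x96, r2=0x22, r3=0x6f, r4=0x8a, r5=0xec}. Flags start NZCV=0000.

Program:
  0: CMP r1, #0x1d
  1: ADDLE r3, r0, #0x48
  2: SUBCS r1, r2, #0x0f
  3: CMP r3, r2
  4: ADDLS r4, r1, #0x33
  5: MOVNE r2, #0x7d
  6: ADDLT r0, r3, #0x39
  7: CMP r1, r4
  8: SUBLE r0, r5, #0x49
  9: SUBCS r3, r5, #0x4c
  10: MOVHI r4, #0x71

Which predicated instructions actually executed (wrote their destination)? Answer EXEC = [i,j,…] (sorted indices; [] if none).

0: ✓ CMP  NZCV=0011
1: ✓ ADDLE  r3←0x51
2: ✓ SUBCS  r1←0x13
3: ✓ CMP  NZCV=0010
4: · ADDLS
5: ✓ MOVNE  r2←0x7d
6: · ADDLT
7: ✓ CMP  NZCV=1001
8: · SUBLE
9: · SUBCS
10: · MOVHI

EXEC = [1,2,5]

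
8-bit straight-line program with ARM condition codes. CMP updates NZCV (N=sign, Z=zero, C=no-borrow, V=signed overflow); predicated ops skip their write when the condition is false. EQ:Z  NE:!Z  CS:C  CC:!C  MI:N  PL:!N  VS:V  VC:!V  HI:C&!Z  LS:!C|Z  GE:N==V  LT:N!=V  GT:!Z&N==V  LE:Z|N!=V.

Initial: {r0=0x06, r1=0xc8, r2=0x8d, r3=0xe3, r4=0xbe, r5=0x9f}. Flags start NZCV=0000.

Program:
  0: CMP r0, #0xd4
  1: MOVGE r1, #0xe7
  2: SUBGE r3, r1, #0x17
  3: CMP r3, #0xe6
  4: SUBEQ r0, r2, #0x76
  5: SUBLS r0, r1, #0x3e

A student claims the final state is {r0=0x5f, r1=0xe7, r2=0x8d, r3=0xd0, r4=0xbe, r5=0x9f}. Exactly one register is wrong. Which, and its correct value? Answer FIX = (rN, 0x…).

FIX = (r0, 0xa9)

0: ✓ CMP  NZCV=0000
1: ✓ MOVGE  r1←0xe7
2: ✓ SUBGE  r3←0xd0
3: ✓ CMP  NZCV=1000
4: · SUBEQ
5: ✓ SUBLS  r0←0xa9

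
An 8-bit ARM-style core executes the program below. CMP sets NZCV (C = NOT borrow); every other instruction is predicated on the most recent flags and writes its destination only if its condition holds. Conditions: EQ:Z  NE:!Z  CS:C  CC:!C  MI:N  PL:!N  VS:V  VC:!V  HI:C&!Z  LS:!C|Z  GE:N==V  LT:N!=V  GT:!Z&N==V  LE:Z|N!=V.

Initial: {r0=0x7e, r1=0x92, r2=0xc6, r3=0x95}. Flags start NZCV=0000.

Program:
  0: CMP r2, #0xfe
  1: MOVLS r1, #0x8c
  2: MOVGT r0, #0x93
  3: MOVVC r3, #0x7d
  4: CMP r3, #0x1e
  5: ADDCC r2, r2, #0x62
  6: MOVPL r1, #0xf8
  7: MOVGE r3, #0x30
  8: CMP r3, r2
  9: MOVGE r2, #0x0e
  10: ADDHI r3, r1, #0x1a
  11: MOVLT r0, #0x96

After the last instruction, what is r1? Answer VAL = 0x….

[0] flags=1000 → (cmp)
[1] flags=1000 LS?T → r1=0x8c
[2] flags=1000 GT?F → skip
[3] flags=1000 VC?T → r3=0x7d
[4] flags=0010 → (cmp)
[5] flags=0010 CC?F → skip
[6] flags=0010 PL?T → r1=0xf8
[7] flags=0010 GE?T → r3=0x30
[8] flags=0000 → (cmp)
[9] flags=0000 GE?T → r2=0x0e
[10] flags=0000 HI?F → skip
[11] flags=0000 LT?F → skip

VAL = 0xf8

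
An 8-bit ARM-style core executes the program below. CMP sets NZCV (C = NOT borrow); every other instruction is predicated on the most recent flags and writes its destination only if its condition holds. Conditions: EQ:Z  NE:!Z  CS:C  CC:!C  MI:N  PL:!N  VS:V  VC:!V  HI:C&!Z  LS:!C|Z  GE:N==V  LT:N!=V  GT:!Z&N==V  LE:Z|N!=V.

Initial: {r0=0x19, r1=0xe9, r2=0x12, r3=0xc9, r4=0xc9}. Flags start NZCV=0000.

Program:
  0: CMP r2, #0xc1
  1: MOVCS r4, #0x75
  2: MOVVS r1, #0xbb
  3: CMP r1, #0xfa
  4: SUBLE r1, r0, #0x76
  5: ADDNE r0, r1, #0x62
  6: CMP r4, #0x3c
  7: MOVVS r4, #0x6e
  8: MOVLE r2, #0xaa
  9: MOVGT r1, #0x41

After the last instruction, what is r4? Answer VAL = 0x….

VAL = 0xc9

0: ✓ CMP  NZCV=0000
1: · MOVCS
2: · MOVVS
3: ✓ CMP  NZCV=1000
4: ✓ SUBLE  r1←0xa3
5: ✓ ADDNE  r0←0x05
6: ✓ CMP  NZCV=1010
7: · MOVVS
8: ✓ MOVLE  r2←0xaa
9: · MOVGT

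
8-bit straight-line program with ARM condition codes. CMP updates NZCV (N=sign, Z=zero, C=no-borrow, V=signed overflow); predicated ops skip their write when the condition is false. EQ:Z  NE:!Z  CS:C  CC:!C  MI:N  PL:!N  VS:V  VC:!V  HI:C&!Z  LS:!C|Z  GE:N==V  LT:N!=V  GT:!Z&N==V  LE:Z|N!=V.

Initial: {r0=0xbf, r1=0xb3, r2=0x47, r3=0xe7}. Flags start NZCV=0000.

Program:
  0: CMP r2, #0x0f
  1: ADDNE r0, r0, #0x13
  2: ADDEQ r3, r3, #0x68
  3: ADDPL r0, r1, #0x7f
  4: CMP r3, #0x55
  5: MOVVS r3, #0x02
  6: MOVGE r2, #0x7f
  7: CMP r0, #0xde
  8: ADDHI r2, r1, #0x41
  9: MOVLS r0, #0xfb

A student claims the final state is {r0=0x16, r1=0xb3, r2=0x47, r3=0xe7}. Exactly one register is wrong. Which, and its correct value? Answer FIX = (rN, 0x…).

FIX = (r0, 0xfb)

[0] flags=0010 → (cmp)
[1] flags=0010 NE?T → r0=0xd2
[2] flags=0010 EQ?F → skip
[3] flags=0010 PL?T → r0=0x32
[4] flags=1010 → (cmp)
[5] flags=1010 VS?F → skip
[6] flags=1010 GE?F → skip
[7] flags=0000 → (cmp)
[8] flags=0000 HI?F → skip
[9] flags=0000 LS?T → r0=0xfb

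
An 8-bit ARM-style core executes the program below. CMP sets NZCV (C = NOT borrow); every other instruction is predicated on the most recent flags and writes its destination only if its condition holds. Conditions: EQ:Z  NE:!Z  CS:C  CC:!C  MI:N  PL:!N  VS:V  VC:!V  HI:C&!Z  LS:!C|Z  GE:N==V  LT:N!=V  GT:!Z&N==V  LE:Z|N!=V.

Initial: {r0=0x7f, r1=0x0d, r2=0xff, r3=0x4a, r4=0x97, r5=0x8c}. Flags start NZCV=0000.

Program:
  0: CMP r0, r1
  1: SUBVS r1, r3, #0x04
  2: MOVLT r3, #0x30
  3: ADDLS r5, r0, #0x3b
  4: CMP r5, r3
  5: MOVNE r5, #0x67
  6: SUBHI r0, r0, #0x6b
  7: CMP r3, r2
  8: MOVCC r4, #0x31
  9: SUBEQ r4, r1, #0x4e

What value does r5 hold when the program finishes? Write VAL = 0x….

VAL = 0x67

0: ✓ CMP  NZCV=0010
1: · SUBVS
2: · MOVLT
3: · ADDLS
4: ✓ CMP  NZCV=0011
5: ✓ MOVNE  r5←0x67
6: ✓ SUBHI  r0←0x14
7: ✓ CMP  NZCV=0000
8: ✓ MOVCC  r4←0x31
9: · SUBEQ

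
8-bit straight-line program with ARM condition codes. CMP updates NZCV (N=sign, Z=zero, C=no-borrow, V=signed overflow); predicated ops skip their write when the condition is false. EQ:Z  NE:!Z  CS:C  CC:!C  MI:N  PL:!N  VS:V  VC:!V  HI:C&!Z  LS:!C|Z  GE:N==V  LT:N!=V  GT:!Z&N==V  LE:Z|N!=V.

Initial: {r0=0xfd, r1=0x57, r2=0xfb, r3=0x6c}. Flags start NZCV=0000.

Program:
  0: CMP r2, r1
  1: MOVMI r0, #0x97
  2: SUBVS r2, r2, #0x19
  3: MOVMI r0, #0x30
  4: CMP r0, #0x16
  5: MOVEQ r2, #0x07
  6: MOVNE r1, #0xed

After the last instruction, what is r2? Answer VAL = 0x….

VAL = 0xfb

[0] flags=1010 → (cmp)
[1] flags=1010 MI?T → r0=0x97
[2] flags=1010 VS?F → skip
[3] flags=1010 MI?T → r0=0x30
[4] flags=0010 → (cmp)
[5] flags=0010 EQ?F → skip
[6] flags=0010 NE?T → r1=0xed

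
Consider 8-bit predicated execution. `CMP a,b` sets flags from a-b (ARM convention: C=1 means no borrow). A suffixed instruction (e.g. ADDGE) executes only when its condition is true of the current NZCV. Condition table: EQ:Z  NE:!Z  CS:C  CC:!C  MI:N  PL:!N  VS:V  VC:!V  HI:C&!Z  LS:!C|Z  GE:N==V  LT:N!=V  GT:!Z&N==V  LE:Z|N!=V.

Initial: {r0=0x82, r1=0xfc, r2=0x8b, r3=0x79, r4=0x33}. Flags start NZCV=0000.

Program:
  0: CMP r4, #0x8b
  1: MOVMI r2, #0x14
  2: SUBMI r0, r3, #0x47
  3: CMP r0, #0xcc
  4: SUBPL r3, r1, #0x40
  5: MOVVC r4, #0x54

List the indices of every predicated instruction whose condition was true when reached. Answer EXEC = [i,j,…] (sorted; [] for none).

0: ✓ CMP  NZCV=1001
1: ✓ MOVMI  r2←0x14
2: ✓ SUBMI  r0←0x32
3: ✓ CMP  NZCV=0000
4: ✓ SUBPL  r3←0xbc
5: ✓ MOVVC  r4←0x54

EXEC = [1,2,4,5]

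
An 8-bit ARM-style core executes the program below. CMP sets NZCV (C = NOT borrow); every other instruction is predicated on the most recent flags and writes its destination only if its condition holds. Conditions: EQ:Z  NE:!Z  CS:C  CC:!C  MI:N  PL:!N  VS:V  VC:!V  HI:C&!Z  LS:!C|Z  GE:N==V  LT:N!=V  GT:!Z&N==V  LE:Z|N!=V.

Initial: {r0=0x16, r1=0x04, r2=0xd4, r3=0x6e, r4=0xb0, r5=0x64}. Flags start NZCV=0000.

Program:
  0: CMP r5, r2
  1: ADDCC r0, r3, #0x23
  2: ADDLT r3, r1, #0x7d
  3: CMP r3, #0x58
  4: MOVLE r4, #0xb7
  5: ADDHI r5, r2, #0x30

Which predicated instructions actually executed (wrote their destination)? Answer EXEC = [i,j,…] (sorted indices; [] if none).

EXEC = [1,5]

[0] flags=1001 → (cmp)
[1] flags=1001 CC?T → r0=0x91
[2] flags=1001 LT?F → skip
[3] flags=0010 → (cmp)
[4] flags=0010 LE?F → skip
[5] flags=0010 HI?T → r5=0x04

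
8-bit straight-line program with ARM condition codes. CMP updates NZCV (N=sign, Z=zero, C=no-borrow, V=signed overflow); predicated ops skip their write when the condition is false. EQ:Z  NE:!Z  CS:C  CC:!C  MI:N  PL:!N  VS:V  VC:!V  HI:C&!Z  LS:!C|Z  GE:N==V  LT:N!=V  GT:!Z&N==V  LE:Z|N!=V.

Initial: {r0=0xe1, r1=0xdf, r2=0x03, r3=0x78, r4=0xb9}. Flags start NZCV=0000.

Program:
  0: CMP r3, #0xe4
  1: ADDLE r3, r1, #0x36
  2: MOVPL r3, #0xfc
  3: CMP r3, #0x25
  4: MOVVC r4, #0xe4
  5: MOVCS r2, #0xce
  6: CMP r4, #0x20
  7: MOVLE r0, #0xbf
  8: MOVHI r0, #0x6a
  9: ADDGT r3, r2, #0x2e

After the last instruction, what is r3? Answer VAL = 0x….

0: ✓ CMP  NZCV=1001
1: · ADDLE
2: · MOVPL
3: ✓ CMP  NZCV=0010
4: ✓ MOVVC  r4←0xe4
5: ✓ MOVCS  r2←0xce
6: ✓ CMP  NZCV=1010
7: ✓ MOVLE  r0←0xbf
8: ✓ MOVHI  r0←0x6a
9: · ADDGT

VAL = 0x78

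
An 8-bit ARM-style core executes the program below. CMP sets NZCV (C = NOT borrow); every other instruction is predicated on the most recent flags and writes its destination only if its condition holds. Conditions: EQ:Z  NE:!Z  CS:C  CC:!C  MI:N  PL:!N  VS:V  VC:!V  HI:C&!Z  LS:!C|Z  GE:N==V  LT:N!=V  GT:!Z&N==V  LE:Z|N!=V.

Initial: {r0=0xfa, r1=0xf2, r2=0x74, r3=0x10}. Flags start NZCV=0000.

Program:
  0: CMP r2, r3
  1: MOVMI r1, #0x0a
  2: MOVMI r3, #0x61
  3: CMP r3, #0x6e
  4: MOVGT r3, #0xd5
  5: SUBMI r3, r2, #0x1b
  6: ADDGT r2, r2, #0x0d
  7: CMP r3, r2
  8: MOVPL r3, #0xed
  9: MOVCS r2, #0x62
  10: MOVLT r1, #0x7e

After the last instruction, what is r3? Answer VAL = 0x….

[0] flags=0010 → (cmp)
[1] flags=0010 MI?F → skip
[2] flags=0010 MI?F → skip
[3] flags=1000 → (cmp)
[4] flags=1000 GT?F → skip
[5] flags=1000 MI?T → r3=0x59
[6] flags=1000 GT?F → skip
[7] flags=1000 → (cmp)
[8] flags=1000 PL?F → skip
[9] flags=1000 CS?F → skip
[10] flags=1000 LT?T → r1=0x7e

VAL = 0x59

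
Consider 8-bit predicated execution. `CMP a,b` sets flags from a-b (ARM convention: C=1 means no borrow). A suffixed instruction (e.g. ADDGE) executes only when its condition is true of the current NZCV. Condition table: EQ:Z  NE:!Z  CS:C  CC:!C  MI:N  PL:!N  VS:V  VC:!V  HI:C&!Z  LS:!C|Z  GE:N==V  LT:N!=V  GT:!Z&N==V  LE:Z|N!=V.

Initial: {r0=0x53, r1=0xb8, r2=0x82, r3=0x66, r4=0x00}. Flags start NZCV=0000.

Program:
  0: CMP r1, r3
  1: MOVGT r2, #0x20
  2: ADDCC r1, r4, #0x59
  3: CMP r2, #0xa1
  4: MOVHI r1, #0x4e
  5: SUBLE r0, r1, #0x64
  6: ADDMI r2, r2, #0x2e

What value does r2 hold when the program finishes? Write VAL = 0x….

[0] flags=0011 → (cmp)
[1] flags=0011 GT?F → skip
[2] flags=0011 CC?F → skip
[3] flags=1000 → (cmp)
[4] flags=1000 HI?F → skip
[5] flags=1000 LE?T → r0=0x54
[6] flags=1000 MI?T → r2=0xb0

VAL = 0xb0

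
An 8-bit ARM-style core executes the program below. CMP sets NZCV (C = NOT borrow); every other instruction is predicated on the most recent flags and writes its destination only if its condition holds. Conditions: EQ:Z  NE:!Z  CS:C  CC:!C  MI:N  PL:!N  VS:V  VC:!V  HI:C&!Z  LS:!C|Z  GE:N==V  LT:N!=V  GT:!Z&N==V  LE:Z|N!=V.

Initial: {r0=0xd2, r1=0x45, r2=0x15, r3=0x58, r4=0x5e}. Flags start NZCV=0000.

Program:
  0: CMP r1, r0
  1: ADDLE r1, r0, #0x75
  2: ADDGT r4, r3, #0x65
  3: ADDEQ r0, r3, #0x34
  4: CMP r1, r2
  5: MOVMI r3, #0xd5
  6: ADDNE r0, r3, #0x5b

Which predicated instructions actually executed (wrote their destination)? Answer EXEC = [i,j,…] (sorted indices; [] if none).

[0] flags=0000 → (cmp)
[1] flags=0000 LE?F → skip
[2] flags=0000 GT?T → r4=0xbd
[3] flags=0000 EQ?F → skip
[4] flags=0010 → (cmp)
[5] flags=0010 MI?F → skip
[6] flags=0010 NE?T → r0=0xb3

EXEC = [2,6]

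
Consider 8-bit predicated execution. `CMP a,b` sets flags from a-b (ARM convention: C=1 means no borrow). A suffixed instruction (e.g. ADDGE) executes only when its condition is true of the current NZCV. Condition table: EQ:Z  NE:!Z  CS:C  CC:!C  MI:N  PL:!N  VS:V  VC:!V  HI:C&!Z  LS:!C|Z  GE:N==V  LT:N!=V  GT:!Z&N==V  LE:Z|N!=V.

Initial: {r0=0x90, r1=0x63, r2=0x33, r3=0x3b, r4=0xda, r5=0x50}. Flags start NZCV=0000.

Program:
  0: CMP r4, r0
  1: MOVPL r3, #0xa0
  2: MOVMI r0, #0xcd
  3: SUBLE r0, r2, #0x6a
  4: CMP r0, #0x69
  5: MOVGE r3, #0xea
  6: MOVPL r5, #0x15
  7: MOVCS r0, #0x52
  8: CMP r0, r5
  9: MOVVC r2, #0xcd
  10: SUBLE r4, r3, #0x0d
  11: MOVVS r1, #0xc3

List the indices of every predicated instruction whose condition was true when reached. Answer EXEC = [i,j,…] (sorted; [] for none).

EXEC = [1,6,7,9]

[0] flags=0010 → (cmp)
[1] flags=0010 PL?T → r3=0xa0
[2] flags=0010 MI?F → skip
[3] flags=0010 LE?F → skip
[4] flags=0011 → (cmp)
[5] flags=0011 GE?F → skip
[6] flags=0011 PL?T → r5=0x15
[7] flags=0011 CS?T → r0=0x52
[8] flags=0010 → (cmp)
[9] flags=0010 VC?T → r2=0xcd
[10] flags=0010 LE?F → skip
[11] flags=0010 VS?F → skip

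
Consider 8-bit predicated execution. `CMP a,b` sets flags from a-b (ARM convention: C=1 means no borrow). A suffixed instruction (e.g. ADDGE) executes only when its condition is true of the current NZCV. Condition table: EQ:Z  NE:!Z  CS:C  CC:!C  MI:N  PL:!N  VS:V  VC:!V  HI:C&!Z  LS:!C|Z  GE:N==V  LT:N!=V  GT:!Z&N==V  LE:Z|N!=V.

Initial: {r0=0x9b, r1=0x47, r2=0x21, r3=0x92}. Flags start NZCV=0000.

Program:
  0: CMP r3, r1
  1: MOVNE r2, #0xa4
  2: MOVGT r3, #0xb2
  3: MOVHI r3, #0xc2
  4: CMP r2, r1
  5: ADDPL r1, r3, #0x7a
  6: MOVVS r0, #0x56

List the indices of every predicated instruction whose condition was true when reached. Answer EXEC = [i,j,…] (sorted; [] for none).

[0] flags=0011 → (cmp)
[1] flags=0011 NE?T → r2=0xa4
[2] flags=0011 GT?F → skip
[3] flags=0011 HI?T → r3=0xc2
[4] flags=0011 → (cmp)
[5] flags=0011 PL?T → r1=0x3c
[6] flags=0011 VS?T → r0=0x56

EXEC = [1,3,5,6]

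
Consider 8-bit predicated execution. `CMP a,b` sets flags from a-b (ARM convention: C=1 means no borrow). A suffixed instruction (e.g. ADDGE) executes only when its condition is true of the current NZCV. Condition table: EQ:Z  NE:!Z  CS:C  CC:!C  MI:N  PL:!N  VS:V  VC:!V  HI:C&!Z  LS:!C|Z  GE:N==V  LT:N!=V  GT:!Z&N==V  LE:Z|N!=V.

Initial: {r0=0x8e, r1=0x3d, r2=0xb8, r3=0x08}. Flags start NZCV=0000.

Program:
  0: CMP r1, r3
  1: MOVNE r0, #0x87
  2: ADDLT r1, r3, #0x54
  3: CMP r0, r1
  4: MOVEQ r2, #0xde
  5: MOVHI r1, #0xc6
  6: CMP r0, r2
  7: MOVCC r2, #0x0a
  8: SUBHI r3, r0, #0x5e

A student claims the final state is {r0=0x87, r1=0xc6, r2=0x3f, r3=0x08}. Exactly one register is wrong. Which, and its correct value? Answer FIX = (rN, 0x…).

[0] flags=0010 → (cmp)
[1] flags=0010 NE?T → r0=0x87
[2] flags=0010 LT?F → skip
[3] flags=0011 → (cmp)
[4] flags=0011 EQ?F → skip
[5] flags=0011 HI?T → r1=0xc6
[6] flags=1000 → (cmp)
[7] flags=1000 CC?T → r2=0x0a
[8] flags=1000 HI?F → skip

FIX = (r2, 0x0a)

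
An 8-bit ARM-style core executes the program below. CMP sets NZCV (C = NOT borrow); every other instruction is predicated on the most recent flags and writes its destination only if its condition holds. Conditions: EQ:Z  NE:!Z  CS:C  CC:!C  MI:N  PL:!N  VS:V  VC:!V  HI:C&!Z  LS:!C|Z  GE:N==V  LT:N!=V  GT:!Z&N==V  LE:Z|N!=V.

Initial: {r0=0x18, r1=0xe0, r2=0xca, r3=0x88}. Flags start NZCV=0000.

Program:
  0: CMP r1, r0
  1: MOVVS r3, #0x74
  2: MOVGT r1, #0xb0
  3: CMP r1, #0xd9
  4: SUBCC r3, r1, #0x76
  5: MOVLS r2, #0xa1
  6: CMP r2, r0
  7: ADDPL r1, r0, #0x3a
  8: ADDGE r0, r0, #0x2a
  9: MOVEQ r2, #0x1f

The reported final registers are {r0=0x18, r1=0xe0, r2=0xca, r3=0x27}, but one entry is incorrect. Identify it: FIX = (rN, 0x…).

FIX = (r3, 0x88)

0: ✓ CMP  NZCV=1010
1: · MOVVS
2: · MOVGT
3: ✓ CMP  NZCV=0010
4: · SUBCC
5: · MOVLS
6: ✓ CMP  NZCV=1010
7: · ADDPL
8: · ADDGE
9: · MOVEQ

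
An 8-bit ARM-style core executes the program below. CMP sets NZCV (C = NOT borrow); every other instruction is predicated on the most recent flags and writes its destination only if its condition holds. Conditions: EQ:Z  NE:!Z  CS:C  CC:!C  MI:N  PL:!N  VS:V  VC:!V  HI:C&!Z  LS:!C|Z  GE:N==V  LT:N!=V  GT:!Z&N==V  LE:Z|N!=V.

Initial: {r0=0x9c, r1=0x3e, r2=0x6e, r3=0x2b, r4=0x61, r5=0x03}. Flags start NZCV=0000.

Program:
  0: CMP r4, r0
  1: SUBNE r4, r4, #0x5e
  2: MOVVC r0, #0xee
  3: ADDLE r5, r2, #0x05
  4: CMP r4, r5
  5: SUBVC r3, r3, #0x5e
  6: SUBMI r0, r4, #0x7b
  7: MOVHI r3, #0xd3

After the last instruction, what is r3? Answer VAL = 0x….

0: ✓ CMP  NZCV=1001
1: ✓ SUBNE  r4←0x03
2: · MOVVC
3: · ADDLE
4: ✓ CMP  NZCV=0110
5: ✓ SUBVC  r3←0xcd
6: · SUBMI
7: · MOVHI

VAL = 0xcd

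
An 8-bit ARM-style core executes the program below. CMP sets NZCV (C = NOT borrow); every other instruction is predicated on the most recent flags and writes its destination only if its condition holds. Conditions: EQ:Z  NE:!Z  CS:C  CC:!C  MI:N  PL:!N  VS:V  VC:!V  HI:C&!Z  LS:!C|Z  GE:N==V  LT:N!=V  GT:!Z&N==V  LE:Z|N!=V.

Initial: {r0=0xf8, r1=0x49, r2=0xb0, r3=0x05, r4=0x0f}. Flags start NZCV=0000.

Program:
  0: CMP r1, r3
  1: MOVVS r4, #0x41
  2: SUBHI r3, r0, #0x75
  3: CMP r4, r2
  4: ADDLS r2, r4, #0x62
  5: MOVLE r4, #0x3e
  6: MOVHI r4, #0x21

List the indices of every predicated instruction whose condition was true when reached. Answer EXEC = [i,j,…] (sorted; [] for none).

EXEC = [2,4]

0: ✓ CMP  NZCV=0010
1: · MOVVS
2: ✓ SUBHI  r3←0x83
3: ✓ CMP  NZCV=0000
4: ✓ ADDLS  r2←0x71
5: · MOVLE
6: · MOVHI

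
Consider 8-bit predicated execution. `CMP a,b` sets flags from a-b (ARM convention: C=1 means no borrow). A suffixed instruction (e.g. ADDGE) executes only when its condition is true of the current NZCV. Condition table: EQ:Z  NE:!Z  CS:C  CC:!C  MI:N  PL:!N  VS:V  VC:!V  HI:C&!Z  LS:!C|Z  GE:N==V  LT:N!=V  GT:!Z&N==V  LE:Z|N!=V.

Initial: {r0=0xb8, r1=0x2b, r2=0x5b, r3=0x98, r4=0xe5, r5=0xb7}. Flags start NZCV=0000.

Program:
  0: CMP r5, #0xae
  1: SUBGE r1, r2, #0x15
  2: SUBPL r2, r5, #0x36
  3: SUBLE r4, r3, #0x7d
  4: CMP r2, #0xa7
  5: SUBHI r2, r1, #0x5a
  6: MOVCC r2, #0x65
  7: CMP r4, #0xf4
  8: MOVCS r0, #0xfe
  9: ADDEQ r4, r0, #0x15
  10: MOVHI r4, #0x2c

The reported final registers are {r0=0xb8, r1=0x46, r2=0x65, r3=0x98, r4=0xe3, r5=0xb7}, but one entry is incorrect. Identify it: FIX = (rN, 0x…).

[0] flags=0010 → (cmp)
[1] flags=0010 GE?T → r1=0x46
[2] flags=0010 PL?T → r2=0x81
[3] flags=0010 LE?F → skip
[4] flags=1000 → (cmp)
[5] flags=1000 HI?F → skip
[6] flags=1000 CC?T → r2=0x65
[7] flags=1000 → (cmp)
[8] flags=1000 CS?F → skip
[9] flags=1000 EQ?F → skip
[10] flags=1000 HI?F → skip

FIX = (r4, 0xe5)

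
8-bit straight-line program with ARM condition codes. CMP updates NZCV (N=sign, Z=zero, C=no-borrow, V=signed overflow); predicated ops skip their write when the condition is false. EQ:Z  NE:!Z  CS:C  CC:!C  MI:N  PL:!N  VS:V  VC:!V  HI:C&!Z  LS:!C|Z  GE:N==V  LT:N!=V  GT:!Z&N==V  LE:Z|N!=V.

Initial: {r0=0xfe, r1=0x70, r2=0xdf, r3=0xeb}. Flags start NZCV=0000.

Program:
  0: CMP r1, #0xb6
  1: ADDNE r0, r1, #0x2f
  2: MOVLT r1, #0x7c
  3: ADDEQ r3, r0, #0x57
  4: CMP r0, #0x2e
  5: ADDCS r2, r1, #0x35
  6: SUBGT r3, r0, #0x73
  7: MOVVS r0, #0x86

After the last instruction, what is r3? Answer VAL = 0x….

VAL = 0xeb

0: ✓ CMP  NZCV=1001
1: ✓ ADDNE  r0←0x9f
2: · MOVLT
3: · ADDEQ
4: ✓ CMP  NZCV=0011
5: ✓ ADDCS  r2←0xa5
6: · SUBGT
7: ✓ MOVVS  r0←0x86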